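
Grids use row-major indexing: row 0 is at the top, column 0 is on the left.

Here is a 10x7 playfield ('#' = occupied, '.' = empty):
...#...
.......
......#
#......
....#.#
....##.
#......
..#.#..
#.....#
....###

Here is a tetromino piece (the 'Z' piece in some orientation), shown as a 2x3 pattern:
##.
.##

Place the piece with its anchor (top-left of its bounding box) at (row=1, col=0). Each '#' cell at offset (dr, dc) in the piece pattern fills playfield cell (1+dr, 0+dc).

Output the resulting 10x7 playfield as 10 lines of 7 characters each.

Fill (1+0,0+0) = (1,0)
Fill (1+0,0+1) = (1,1)
Fill (1+1,0+1) = (2,1)
Fill (1+1,0+2) = (2,2)

Answer: ...#...
##.....
.##...#
#......
....#.#
....##.
#......
..#.#..
#.....#
....###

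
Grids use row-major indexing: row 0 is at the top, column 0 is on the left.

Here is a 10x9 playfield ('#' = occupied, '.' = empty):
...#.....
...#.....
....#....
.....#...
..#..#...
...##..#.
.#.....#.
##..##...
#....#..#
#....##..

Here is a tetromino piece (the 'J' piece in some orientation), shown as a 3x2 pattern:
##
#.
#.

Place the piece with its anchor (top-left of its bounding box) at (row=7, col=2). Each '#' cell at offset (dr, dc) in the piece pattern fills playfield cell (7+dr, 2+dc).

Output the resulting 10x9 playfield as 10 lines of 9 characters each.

Fill (7+0,2+0) = (7,2)
Fill (7+0,2+1) = (7,3)
Fill (7+1,2+0) = (8,2)
Fill (7+2,2+0) = (9,2)

Answer: ...#.....
...#.....
....#....
.....#...
..#..#...
...##..#.
.#.....#.
######...
#.#..#..#
#.#..##..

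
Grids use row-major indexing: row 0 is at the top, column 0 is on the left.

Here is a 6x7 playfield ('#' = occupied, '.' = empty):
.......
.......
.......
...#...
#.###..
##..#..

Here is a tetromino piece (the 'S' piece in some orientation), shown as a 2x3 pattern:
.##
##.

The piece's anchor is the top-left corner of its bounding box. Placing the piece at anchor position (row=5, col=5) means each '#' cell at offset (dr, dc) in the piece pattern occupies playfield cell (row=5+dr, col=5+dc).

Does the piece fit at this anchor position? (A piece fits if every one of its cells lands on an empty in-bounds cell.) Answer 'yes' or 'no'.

Answer: no

Derivation:
Check each piece cell at anchor (5, 5):
  offset (0,1) -> (5,6): empty -> OK
  offset (0,2) -> (5,7): out of bounds -> FAIL
  offset (1,0) -> (6,5): out of bounds -> FAIL
  offset (1,1) -> (6,6): out of bounds -> FAIL
All cells valid: no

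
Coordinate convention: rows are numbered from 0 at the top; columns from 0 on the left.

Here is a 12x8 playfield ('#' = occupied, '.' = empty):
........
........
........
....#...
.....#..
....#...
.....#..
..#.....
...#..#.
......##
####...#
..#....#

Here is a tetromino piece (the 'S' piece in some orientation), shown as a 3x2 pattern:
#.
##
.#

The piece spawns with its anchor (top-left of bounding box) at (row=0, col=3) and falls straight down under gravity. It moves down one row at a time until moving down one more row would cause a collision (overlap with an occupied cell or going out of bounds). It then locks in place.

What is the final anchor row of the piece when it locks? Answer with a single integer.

Answer: 0

Derivation:
Spawn at (row=0, col=3). Try each row:
  row 0: fits
  row 1: blocked -> lock at row 0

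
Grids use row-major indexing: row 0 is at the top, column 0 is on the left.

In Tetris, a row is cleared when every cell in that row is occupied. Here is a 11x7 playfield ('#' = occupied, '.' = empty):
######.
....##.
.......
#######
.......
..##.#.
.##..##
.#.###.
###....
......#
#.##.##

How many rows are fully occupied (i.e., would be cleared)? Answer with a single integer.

Answer: 1

Derivation:
Check each row:
  row 0: 1 empty cell -> not full
  row 1: 5 empty cells -> not full
  row 2: 7 empty cells -> not full
  row 3: 0 empty cells -> FULL (clear)
  row 4: 7 empty cells -> not full
  row 5: 4 empty cells -> not full
  row 6: 3 empty cells -> not full
  row 7: 3 empty cells -> not full
  row 8: 4 empty cells -> not full
  row 9: 6 empty cells -> not full
  row 10: 2 empty cells -> not full
Total rows cleared: 1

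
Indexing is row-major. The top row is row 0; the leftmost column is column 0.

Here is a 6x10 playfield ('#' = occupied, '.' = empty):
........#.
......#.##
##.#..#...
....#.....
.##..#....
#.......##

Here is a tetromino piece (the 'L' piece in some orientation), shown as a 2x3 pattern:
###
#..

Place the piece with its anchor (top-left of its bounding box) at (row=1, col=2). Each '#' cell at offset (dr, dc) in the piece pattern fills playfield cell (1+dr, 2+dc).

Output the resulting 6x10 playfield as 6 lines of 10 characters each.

Fill (1+0,2+0) = (1,2)
Fill (1+0,2+1) = (1,3)
Fill (1+0,2+2) = (1,4)
Fill (1+1,2+0) = (2,2)

Answer: ........#.
..###.#.##
####..#...
....#.....
.##..#....
#.......##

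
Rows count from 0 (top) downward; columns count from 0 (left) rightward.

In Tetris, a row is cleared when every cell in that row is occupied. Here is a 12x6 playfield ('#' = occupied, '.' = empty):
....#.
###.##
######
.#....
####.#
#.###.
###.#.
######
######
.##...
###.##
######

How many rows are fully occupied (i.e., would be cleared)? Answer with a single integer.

Check each row:
  row 0: 5 empty cells -> not full
  row 1: 1 empty cell -> not full
  row 2: 0 empty cells -> FULL (clear)
  row 3: 5 empty cells -> not full
  row 4: 1 empty cell -> not full
  row 5: 2 empty cells -> not full
  row 6: 2 empty cells -> not full
  row 7: 0 empty cells -> FULL (clear)
  row 8: 0 empty cells -> FULL (clear)
  row 9: 4 empty cells -> not full
  row 10: 1 empty cell -> not full
  row 11: 0 empty cells -> FULL (clear)
Total rows cleared: 4

Answer: 4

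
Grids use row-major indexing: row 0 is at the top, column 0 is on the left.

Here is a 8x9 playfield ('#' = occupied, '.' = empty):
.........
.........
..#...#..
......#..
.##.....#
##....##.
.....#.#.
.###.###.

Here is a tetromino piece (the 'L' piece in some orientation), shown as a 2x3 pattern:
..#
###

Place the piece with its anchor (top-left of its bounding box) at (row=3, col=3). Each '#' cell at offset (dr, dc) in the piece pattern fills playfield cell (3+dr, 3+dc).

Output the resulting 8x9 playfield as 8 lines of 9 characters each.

Answer: .........
.........
..#...#..
.....##..
.#####..#
##....##.
.....#.#.
.###.###.

Derivation:
Fill (3+0,3+2) = (3,5)
Fill (3+1,3+0) = (4,3)
Fill (3+1,3+1) = (4,4)
Fill (3+1,3+2) = (4,5)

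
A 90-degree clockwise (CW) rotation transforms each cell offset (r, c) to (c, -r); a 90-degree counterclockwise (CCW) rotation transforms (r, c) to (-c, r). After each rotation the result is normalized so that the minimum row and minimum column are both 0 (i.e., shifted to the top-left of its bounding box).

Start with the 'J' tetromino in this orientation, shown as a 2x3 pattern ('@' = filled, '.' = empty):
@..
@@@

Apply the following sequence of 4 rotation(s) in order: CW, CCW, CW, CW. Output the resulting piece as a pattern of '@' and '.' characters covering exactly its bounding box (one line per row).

Answer: @@@
..@

Derivation:
Start:
@..
@@@
After rotation 1 (CW):
@@
@.
@.
After rotation 2 (CCW):
@..
@@@
After rotation 3 (CW):
@@
@.
@.
After rotation 4 (CW):
@@@
..@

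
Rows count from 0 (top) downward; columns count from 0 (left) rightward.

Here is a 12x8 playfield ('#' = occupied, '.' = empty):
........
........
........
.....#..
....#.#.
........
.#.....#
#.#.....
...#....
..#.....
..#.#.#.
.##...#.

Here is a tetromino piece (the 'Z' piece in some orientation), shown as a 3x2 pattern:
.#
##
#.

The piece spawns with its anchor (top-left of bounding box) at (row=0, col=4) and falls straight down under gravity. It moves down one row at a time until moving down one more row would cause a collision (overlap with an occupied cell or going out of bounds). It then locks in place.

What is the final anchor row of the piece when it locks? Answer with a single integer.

Answer: 1

Derivation:
Spawn at (row=0, col=4). Try each row:
  row 0: fits
  row 1: fits
  row 2: blocked -> lock at row 1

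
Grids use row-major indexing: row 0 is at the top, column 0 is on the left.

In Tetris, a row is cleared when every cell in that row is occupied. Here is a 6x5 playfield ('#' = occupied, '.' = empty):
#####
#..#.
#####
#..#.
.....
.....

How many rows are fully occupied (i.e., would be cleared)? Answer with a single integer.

Check each row:
  row 0: 0 empty cells -> FULL (clear)
  row 1: 3 empty cells -> not full
  row 2: 0 empty cells -> FULL (clear)
  row 3: 3 empty cells -> not full
  row 4: 5 empty cells -> not full
  row 5: 5 empty cells -> not full
Total rows cleared: 2

Answer: 2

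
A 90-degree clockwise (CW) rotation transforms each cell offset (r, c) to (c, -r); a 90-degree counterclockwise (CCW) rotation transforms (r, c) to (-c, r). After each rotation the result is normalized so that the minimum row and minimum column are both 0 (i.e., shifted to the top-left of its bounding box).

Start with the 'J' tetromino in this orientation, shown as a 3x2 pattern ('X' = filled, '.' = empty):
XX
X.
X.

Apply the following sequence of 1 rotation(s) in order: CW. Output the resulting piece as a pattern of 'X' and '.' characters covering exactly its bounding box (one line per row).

Answer: XXX
..X

Derivation:
Start:
XX
X.
X.
After rotation 1 (CW):
XXX
..X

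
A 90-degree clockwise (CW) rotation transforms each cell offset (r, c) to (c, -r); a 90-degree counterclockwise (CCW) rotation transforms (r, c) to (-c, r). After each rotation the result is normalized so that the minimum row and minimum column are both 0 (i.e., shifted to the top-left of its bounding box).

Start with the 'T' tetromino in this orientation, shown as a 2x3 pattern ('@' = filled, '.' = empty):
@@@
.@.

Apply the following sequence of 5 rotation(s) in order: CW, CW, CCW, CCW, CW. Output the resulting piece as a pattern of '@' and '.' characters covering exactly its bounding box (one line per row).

Start:
@@@
.@.
After rotation 1 (CW):
.@
@@
.@
After rotation 2 (CW):
.@.
@@@
After rotation 3 (CCW):
.@
@@
.@
After rotation 4 (CCW):
@@@
.@.
After rotation 5 (CW):
.@
@@
.@

Answer: .@
@@
.@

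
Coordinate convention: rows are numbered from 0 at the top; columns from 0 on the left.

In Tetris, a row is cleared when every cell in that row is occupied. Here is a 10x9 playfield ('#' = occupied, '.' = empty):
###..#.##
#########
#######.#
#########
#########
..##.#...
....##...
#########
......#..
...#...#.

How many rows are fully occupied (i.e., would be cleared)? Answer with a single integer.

Check each row:
  row 0: 3 empty cells -> not full
  row 1: 0 empty cells -> FULL (clear)
  row 2: 1 empty cell -> not full
  row 3: 0 empty cells -> FULL (clear)
  row 4: 0 empty cells -> FULL (clear)
  row 5: 6 empty cells -> not full
  row 6: 7 empty cells -> not full
  row 7: 0 empty cells -> FULL (clear)
  row 8: 8 empty cells -> not full
  row 9: 7 empty cells -> not full
Total rows cleared: 4

Answer: 4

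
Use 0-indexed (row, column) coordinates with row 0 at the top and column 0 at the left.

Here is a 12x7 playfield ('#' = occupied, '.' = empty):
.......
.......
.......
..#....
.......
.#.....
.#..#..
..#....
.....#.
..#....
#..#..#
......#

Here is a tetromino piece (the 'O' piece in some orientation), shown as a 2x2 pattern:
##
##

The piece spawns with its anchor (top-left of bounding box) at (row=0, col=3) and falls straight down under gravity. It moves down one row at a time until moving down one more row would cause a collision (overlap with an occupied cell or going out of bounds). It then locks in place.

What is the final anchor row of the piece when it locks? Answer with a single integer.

Spawn at (row=0, col=3). Try each row:
  row 0: fits
  row 1: fits
  row 2: fits
  row 3: fits
  row 4: fits
  row 5: blocked -> lock at row 4

Answer: 4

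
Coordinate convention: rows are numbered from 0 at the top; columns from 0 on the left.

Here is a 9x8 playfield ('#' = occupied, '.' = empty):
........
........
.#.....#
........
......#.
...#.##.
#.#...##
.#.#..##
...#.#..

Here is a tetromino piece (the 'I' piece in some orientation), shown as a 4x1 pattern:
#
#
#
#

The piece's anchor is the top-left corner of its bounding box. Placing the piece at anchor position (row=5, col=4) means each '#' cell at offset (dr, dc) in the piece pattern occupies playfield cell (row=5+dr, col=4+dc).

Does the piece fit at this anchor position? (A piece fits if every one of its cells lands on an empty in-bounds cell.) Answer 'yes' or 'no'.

Answer: yes

Derivation:
Check each piece cell at anchor (5, 4):
  offset (0,0) -> (5,4): empty -> OK
  offset (1,0) -> (6,4): empty -> OK
  offset (2,0) -> (7,4): empty -> OK
  offset (3,0) -> (8,4): empty -> OK
All cells valid: yes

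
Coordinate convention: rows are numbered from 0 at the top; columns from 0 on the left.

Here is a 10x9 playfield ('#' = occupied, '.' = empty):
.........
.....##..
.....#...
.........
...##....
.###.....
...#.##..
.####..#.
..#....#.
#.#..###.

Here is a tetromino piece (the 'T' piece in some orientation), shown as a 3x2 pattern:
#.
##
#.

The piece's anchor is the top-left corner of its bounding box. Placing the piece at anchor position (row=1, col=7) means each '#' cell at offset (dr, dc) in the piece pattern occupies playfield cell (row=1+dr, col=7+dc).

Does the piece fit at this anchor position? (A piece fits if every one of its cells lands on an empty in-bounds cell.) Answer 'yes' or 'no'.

Answer: yes

Derivation:
Check each piece cell at anchor (1, 7):
  offset (0,0) -> (1,7): empty -> OK
  offset (1,0) -> (2,7): empty -> OK
  offset (1,1) -> (2,8): empty -> OK
  offset (2,0) -> (3,7): empty -> OK
All cells valid: yes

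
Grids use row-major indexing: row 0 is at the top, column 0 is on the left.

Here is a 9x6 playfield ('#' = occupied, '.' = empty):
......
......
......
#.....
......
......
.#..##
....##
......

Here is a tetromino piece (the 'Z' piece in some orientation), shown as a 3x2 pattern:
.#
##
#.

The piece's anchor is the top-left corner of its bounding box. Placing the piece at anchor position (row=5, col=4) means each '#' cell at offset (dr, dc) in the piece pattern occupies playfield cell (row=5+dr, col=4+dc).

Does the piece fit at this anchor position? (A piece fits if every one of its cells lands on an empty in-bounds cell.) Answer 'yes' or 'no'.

Check each piece cell at anchor (5, 4):
  offset (0,1) -> (5,5): empty -> OK
  offset (1,0) -> (6,4): occupied ('#') -> FAIL
  offset (1,1) -> (6,5): occupied ('#') -> FAIL
  offset (2,0) -> (7,4): occupied ('#') -> FAIL
All cells valid: no

Answer: no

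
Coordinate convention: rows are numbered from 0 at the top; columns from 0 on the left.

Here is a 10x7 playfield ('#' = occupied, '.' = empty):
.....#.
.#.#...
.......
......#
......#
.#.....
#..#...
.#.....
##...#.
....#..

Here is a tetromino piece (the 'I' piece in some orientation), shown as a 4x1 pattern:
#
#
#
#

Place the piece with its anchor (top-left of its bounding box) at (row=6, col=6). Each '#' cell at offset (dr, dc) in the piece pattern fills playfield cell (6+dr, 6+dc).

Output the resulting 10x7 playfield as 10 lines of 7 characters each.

Fill (6+0,6+0) = (6,6)
Fill (6+1,6+0) = (7,6)
Fill (6+2,6+0) = (8,6)
Fill (6+3,6+0) = (9,6)

Answer: .....#.
.#.#...
.......
......#
......#
.#.....
#..#..#
.#....#
##...##
....#.#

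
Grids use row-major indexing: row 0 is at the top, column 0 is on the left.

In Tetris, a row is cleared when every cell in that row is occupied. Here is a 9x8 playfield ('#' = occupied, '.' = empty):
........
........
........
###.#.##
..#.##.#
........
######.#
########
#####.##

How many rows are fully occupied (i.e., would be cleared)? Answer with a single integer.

Answer: 1

Derivation:
Check each row:
  row 0: 8 empty cells -> not full
  row 1: 8 empty cells -> not full
  row 2: 8 empty cells -> not full
  row 3: 2 empty cells -> not full
  row 4: 4 empty cells -> not full
  row 5: 8 empty cells -> not full
  row 6: 1 empty cell -> not full
  row 7: 0 empty cells -> FULL (clear)
  row 8: 1 empty cell -> not full
Total rows cleared: 1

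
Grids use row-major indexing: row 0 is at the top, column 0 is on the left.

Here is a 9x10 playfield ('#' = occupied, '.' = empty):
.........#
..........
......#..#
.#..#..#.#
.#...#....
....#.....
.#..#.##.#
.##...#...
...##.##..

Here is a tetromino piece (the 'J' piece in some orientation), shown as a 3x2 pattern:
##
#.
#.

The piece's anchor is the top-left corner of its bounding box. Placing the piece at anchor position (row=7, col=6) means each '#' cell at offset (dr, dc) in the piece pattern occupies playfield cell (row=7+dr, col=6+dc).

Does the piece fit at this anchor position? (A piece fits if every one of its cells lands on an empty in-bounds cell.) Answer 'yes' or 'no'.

Answer: no

Derivation:
Check each piece cell at anchor (7, 6):
  offset (0,0) -> (7,6): occupied ('#') -> FAIL
  offset (0,1) -> (7,7): empty -> OK
  offset (1,0) -> (8,6): occupied ('#') -> FAIL
  offset (2,0) -> (9,6): out of bounds -> FAIL
All cells valid: no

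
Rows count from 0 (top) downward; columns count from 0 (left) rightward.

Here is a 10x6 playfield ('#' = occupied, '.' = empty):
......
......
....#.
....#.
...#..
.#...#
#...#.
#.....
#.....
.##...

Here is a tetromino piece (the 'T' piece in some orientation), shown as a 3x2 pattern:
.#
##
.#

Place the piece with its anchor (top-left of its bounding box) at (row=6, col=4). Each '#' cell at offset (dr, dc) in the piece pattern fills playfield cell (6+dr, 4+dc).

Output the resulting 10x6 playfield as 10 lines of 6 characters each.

Answer: ......
......
....#.
....#.
...#..
.#...#
#...##
#...##
#....#
.##...

Derivation:
Fill (6+0,4+1) = (6,5)
Fill (6+1,4+0) = (7,4)
Fill (6+1,4+1) = (7,5)
Fill (6+2,4+1) = (8,5)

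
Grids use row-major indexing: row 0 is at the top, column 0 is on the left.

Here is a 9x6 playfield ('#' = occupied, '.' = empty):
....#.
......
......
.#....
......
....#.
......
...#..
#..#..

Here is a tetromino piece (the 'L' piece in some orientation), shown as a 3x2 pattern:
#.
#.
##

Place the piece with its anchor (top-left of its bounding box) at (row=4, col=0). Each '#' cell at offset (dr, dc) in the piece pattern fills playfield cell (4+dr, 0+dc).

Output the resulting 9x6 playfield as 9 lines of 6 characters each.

Answer: ....#.
......
......
.#....
#.....
#...#.
##....
...#..
#..#..

Derivation:
Fill (4+0,0+0) = (4,0)
Fill (4+1,0+0) = (5,0)
Fill (4+2,0+0) = (6,0)
Fill (4+2,0+1) = (6,1)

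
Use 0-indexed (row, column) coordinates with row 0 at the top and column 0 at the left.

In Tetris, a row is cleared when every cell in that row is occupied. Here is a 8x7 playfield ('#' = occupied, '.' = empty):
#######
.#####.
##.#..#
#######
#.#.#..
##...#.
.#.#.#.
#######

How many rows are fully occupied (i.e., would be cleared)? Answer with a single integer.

Answer: 3

Derivation:
Check each row:
  row 0: 0 empty cells -> FULL (clear)
  row 1: 2 empty cells -> not full
  row 2: 3 empty cells -> not full
  row 3: 0 empty cells -> FULL (clear)
  row 4: 4 empty cells -> not full
  row 5: 4 empty cells -> not full
  row 6: 4 empty cells -> not full
  row 7: 0 empty cells -> FULL (clear)
Total rows cleared: 3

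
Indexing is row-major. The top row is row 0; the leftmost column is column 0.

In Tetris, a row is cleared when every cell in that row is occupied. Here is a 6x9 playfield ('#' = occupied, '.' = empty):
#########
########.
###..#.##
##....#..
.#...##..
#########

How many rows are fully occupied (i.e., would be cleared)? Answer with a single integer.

Answer: 2

Derivation:
Check each row:
  row 0: 0 empty cells -> FULL (clear)
  row 1: 1 empty cell -> not full
  row 2: 3 empty cells -> not full
  row 3: 6 empty cells -> not full
  row 4: 6 empty cells -> not full
  row 5: 0 empty cells -> FULL (clear)
Total rows cleared: 2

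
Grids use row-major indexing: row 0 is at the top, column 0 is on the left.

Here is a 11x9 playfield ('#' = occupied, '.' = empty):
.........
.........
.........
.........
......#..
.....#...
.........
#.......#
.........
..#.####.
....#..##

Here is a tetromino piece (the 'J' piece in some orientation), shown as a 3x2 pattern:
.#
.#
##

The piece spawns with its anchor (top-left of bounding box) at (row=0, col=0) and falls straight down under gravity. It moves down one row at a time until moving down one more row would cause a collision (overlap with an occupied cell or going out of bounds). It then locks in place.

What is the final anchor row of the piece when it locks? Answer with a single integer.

Answer: 4

Derivation:
Spawn at (row=0, col=0). Try each row:
  row 0: fits
  row 1: fits
  row 2: fits
  row 3: fits
  row 4: fits
  row 5: blocked -> lock at row 4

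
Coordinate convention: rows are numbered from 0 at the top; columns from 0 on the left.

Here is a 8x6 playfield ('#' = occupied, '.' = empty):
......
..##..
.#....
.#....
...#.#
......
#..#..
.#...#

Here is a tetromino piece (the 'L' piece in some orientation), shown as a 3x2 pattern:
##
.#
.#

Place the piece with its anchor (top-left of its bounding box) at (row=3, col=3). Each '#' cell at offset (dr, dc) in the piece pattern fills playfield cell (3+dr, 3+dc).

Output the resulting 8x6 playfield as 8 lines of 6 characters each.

Answer: ......
..##..
.#....
.#.##.
...###
....#.
#..#..
.#...#

Derivation:
Fill (3+0,3+0) = (3,3)
Fill (3+0,3+1) = (3,4)
Fill (3+1,3+1) = (4,4)
Fill (3+2,3+1) = (5,4)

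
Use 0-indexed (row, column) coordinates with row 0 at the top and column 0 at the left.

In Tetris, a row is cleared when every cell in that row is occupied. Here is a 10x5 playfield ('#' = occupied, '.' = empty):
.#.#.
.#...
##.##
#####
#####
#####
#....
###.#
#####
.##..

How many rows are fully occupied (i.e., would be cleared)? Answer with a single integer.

Check each row:
  row 0: 3 empty cells -> not full
  row 1: 4 empty cells -> not full
  row 2: 1 empty cell -> not full
  row 3: 0 empty cells -> FULL (clear)
  row 4: 0 empty cells -> FULL (clear)
  row 5: 0 empty cells -> FULL (clear)
  row 6: 4 empty cells -> not full
  row 7: 1 empty cell -> not full
  row 8: 0 empty cells -> FULL (clear)
  row 9: 3 empty cells -> not full
Total rows cleared: 4

Answer: 4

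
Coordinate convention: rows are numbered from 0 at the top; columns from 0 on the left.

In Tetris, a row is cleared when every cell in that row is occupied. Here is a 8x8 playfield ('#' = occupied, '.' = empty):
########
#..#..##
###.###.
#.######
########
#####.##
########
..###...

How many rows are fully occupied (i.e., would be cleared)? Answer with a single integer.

Answer: 3

Derivation:
Check each row:
  row 0: 0 empty cells -> FULL (clear)
  row 1: 4 empty cells -> not full
  row 2: 2 empty cells -> not full
  row 3: 1 empty cell -> not full
  row 4: 0 empty cells -> FULL (clear)
  row 5: 1 empty cell -> not full
  row 6: 0 empty cells -> FULL (clear)
  row 7: 5 empty cells -> not full
Total rows cleared: 3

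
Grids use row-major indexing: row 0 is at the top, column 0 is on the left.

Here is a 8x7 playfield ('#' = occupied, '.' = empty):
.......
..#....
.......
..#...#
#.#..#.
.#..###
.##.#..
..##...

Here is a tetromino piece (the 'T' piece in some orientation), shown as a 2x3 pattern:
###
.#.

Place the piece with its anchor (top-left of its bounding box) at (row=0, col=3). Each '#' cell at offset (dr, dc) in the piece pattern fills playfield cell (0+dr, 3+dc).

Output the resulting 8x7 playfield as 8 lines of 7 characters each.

Fill (0+0,3+0) = (0,3)
Fill (0+0,3+1) = (0,4)
Fill (0+0,3+2) = (0,5)
Fill (0+1,3+1) = (1,4)

Answer: ...###.
..#.#..
.......
..#...#
#.#..#.
.#..###
.##.#..
..##...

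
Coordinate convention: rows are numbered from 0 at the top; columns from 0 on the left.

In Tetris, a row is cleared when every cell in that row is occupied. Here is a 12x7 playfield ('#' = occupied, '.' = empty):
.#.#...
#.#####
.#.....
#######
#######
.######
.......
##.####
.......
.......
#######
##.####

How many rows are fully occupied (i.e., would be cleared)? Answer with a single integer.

Answer: 3

Derivation:
Check each row:
  row 0: 5 empty cells -> not full
  row 1: 1 empty cell -> not full
  row 2: 6 empty cells -> not full
  row 3: 0 empty cells -> FULL (clear)
  row 4: 0 empty cells -> FULL (clear)
  row 5: 1 empty cell -> not full
  row 6: 7 empty cells -> not full
  row 7: 1 empty cell -> not full
  row 8: 7 empty cells -> not full
  row 9: 7 empty cells -> not full
  row 10: 0 empty cells -> FULL (clear)
  row 11: 1 empty cell -> not full
Total rows cleared: 3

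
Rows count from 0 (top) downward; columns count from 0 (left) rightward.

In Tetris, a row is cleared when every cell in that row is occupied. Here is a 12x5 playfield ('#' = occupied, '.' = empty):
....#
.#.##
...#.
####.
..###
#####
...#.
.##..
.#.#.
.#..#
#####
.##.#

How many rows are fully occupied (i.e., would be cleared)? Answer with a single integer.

Answer: 2

Derivation:
Check each row:
  row 0: 4 empty cells -> not full
  row 1: 2 empty cells -> not full
  row 2: 4 empty cells -> not full
  row 3: 1 empty cell -> not full
  row 4: 2 empty cells -> not full
  row 5: 0 empty cells -> FULL (clear)
  row 6: 4 empty cells -> not full
  row 7: 3 empty cells -> not full
  row 8: 3 empty cells -> not full
  row 9: 3 empty cells -> not full
  row 10: 0 empty cells -> FULL (clear)
  row 11: 2 empty cells -> not full
Total rows cleared: 2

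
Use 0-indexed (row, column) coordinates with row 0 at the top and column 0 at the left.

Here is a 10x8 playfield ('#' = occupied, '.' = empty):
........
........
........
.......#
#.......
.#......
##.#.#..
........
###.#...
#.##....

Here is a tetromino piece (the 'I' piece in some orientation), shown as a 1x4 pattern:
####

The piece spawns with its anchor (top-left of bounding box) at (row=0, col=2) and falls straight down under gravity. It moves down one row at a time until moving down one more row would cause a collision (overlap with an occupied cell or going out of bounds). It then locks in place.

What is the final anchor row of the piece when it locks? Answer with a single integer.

Answer: 5

Derivation:
Spawn at (row=0, col=2). Try each row:
  row 0: fits
  row 1: fits
  row 2: fits
  row 3: fits
  row 4: fits
  row 5: fits
  row 6: blocked -> lock at row 5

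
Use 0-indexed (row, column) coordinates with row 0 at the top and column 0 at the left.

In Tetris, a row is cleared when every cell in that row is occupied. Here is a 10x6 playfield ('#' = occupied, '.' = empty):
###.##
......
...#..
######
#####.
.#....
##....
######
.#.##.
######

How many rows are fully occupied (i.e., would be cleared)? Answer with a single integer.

Check each row:
  row 0: 1 empty cell -> not full
  row 1: 6 empty cells -> not full
  row 2: 5 empty cells -> not full
  row 3: 0 empty cells -> FULL (clear)
  row 4: 1 empty cell -> not full
  row 5: 5 empty cells -> not full
  row 6: 4 empty cells -> not full
  row 7: 0 empty cells -> FULL (clear)
  row 8: 3 empty cells -> not full
  row 9: 0 empty cells -> FULL (clear)
Total rows cleared: 3

Answer: 3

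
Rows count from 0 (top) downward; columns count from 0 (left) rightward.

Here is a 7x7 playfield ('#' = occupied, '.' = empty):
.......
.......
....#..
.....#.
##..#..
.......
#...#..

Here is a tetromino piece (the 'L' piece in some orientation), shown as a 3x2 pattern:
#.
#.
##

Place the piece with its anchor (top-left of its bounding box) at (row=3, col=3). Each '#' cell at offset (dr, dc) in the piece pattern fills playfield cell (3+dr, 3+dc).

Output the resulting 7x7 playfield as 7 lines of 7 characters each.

Fill (3+0,3+0) = (3,3)
Fill (3+1,3+0) = (4,3)
Fill (3+2,3+0) = (5,3)
Fill (3+2,3+1) = (5,4)

Answer: .......
.......
....#..
...#.#.
##.##..
...##..
#...#..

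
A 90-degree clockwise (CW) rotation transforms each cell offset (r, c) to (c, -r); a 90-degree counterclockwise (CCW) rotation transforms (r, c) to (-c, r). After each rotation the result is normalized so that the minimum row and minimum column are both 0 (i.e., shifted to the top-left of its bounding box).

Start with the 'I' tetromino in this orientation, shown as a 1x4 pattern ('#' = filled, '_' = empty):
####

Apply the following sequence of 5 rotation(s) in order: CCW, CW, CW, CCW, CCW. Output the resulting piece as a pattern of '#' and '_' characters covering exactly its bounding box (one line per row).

Start:
####
After rotation 1 (CCW):
#
#
#
#
After rotation 2 (CW):
####
After rotation 3 (CW):
#
#
#
#
After rotation 4 (CCW):
####
After rotation 5 (CCW):
#
#
#
#

Answer: #
#
#
#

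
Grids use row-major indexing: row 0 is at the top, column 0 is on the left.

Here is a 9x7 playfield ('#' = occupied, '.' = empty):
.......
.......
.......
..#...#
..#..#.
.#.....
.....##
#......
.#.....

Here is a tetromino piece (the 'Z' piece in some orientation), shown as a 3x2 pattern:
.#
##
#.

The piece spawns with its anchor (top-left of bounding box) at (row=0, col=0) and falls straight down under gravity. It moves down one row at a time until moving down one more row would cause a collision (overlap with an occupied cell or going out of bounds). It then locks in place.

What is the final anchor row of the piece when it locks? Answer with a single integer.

Answer: 3

Derivation:
Spawn at (row=0, col=0). Try each row:
  row 0: fits
  row 1: fits
  row 2: fits
  row 3: fits
  row 4: blocked -> lock at row 3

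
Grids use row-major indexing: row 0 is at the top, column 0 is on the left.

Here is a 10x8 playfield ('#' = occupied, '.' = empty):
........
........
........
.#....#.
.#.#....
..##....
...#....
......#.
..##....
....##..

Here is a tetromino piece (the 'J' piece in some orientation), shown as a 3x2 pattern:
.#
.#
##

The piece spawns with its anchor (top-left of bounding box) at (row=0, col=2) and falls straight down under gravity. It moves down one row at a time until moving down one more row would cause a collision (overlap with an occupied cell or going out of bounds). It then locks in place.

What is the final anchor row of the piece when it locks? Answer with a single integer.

Answer: 1

Derivation:
Spawn at (row=0, col=2). Try each row:
  row 0: fits
  row 1: fits
  row 2: blocked -> lock at row 1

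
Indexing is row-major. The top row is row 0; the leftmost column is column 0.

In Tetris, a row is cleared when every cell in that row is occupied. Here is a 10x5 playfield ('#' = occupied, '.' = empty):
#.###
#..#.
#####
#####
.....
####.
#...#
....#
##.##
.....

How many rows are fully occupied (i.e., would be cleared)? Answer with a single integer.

Check each row:
  row 0: 1 empty cell -> not full
  row 1: 3 empty cells -> not full
  row 2: 0 empty cells -> FULL (clear)
  row 3: 0 empty cells -> FULL (clear)
  row 4: 5 empty cells -> not full
  row 5: 1 empty cell -> not full
  row 6: 3 empty cells -> not full
  row 7: 4 empty cells -> not full
  row 8: 1 empty cell -> not full
  row 9: 5 empty cells -> not full
Total rows cleared: 2

Answer: 2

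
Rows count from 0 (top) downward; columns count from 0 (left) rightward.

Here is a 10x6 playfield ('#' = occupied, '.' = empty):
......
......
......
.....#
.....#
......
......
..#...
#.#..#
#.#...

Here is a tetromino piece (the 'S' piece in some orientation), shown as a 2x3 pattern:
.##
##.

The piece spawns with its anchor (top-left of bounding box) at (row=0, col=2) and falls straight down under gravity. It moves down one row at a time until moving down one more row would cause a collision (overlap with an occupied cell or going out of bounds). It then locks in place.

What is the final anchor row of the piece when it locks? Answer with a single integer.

Spawn at (row=0, col=2). Try each row:
  row 0: fits
  row 1: fits
  row 2: fits
  row 3: fits
  row 4: fits
  row 5: fits
  row 6: blocked -> lock at row 5

Answer: 5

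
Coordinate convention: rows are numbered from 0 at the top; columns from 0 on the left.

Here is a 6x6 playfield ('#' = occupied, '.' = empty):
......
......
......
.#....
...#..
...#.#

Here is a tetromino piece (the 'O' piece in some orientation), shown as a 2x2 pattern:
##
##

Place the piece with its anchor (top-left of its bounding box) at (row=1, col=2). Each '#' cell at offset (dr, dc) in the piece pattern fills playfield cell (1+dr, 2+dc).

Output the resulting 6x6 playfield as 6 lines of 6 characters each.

Answer: ......
..##..
..##..
.#....
...#..
...#.#

Derivation:
Fill (1+0,2+0) = (1,2)
Fill (1+0,2+1) = (1,3)
Fill (1+1,2+0) = (2,2)
Fill (1+1,2+1) = (2,3)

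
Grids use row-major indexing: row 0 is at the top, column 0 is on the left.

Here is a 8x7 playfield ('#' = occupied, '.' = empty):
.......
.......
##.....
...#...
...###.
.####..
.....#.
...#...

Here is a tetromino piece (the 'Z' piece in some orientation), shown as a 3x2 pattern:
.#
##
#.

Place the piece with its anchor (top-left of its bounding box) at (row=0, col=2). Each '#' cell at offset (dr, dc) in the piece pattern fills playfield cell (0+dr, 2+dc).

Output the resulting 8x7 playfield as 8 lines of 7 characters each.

Fill (0+0,2+1) = (0,3)
Fill (0+1,2+0) = (1,2)
Fill (0+1,2+1) = (1,3)
Fill (0+2,2+0) = (2,2)

Answer: ...#...
..##...
###....
...#...
...###.
.####..
.....#.
...#...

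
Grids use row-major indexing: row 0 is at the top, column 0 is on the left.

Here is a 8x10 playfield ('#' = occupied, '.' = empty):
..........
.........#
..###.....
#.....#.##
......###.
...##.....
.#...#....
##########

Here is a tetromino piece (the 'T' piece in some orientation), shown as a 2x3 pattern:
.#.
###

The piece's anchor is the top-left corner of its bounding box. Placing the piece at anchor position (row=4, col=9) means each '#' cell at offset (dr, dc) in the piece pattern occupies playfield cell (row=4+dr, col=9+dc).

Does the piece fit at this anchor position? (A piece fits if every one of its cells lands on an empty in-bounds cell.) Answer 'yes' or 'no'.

Check each piece cell at anchor (4, 9):
  offset (0,1) -> (4,10): out of bounds -> FAIL
  offset (1,0) -> (5,9): empty -> OK
  offset (1,1) -> (5,10): out of bounds -> FAIL
  offset (1,2) -> (5,11): out of bounds -> FAIL
All cells valid: no

Answer: no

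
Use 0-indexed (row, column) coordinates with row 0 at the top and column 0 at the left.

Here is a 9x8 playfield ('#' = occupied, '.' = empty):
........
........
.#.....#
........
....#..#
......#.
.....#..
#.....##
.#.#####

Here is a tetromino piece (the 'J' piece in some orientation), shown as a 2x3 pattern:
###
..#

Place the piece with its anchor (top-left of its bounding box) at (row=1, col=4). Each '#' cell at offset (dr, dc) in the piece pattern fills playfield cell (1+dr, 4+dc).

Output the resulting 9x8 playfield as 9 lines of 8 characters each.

Fill (1+0,4+0) = (1,4)
Fill (1+0,4+1) = (1,5)
Fill (1+0,4+2) = (1,6)
Fill (1+1,4+2) = (2,6)

Answer: ........
....###.
.#....##
........
....#..#
......#.
.....#..
#.....##
.#.#####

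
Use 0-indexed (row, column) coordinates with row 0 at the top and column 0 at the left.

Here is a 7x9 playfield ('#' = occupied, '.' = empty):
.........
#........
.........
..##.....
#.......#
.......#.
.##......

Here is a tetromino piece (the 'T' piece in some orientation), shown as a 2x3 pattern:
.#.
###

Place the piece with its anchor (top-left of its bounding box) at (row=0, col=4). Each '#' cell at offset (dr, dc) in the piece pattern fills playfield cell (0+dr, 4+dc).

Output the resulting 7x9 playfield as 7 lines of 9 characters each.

Fill (0+0,4+1) = (0,5)
Fill (0+1,4+0) = (1,4)
Fill (0+1,4+1) = (1,5)
Fill (0+1,4+2) = (1,6)

Answer: .....#...
#...###..
.........
..##.....
#.......#
.......#.
.##......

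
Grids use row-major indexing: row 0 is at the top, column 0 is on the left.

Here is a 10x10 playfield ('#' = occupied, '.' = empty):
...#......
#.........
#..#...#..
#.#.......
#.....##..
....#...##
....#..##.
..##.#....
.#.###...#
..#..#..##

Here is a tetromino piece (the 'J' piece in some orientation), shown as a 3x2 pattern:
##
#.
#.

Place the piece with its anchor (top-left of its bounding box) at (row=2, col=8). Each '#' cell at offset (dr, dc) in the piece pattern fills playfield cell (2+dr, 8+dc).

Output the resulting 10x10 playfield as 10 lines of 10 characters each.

Fill (2+0,8+0) = (2,8)
Fill (2+0,8+1) = (2,9)
Fill (2+1,8+0) = (3,8)
Fill (2+2,8+0) = (4,8)

Answer: ...#......
#.........
#..#...###
#.#.....#.
#.....###.
....#...##
....#..##.
..##.#....
.#.###...#
..#..#..##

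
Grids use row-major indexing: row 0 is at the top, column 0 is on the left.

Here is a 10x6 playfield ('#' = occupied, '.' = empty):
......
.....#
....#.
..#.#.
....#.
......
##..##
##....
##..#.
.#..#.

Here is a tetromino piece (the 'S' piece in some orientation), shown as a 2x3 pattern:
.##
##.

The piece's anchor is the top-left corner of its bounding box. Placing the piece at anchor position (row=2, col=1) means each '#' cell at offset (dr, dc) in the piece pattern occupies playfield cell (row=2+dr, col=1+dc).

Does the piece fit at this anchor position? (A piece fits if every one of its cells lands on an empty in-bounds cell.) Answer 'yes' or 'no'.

Check each piece cell at anchor (2, 1):
  offset (0,1) -> (2,2): empty -> OK
  offset (0,2) -> (2,3): empty -> OK
  offset (1,0) -> (3,1): empty -> OK
  offset (1,1) -> (3,2): occupied ('#') -> FAIL
All cells valid: no

Answer: no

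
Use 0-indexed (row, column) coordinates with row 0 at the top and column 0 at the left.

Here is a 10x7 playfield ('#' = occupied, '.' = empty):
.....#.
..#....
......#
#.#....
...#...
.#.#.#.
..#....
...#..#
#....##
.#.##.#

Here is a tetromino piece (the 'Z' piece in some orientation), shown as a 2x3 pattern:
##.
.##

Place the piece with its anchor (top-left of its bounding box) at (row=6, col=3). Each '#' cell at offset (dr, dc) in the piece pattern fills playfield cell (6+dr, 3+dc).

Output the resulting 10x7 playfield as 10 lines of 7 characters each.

Fill (6+0,3+0) = (6,3)
Fill (6+0,3+1) = (6,4)
Fill (6+1,3+1) = (7,4)
Fill (6+1,3+2) = (7,5)

Answer: .....#.
..#....
......#
#.#....
...#...
.#.#.#.
..###..
...####
#....##
.#.##.#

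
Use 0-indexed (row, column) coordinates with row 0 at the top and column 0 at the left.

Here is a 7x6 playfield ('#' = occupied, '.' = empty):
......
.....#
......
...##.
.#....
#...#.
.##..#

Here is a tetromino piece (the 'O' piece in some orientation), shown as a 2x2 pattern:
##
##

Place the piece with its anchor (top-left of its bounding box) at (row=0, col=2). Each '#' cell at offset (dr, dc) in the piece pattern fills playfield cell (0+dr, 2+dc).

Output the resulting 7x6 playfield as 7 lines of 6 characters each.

Answer: ..##..
..##.#
......
...##.
.#....
#...#.
.##..#

Derivation:
Fill (0+0,2+0) = (0,2)
Fill (0+0,2+1) = (0,3)
Fill (0+1,2+0) = (1,2)
Fill (0+1,2+1) = (1,3)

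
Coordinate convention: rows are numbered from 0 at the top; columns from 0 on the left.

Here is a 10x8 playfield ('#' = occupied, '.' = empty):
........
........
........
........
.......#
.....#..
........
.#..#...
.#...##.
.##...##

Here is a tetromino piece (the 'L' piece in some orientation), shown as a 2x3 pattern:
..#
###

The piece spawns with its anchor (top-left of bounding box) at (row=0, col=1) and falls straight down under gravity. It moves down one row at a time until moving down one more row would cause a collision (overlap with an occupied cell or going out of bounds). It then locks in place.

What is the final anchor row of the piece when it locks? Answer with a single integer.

Spawn at (row=0, col=1). Try each row:
  row 0: fits
  row 1: fits
  row 2: fits
  row 3: fits
  row 4: fits
  row 5: fits
  row 6: blocked -> lock at row 5

Answer: 5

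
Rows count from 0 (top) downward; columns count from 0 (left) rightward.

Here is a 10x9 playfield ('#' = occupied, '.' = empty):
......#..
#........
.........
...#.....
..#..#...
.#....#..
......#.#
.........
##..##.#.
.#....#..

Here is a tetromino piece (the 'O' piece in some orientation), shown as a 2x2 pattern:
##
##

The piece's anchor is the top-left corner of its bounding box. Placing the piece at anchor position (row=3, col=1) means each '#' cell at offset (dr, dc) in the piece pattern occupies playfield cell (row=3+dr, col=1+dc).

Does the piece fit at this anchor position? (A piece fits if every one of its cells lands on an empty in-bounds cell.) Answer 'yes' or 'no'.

Answer: no

Derivation:
Check each piece cell at anchor (3, 1):
  offset (0,0) -> (3,1): empty -> OK
  offset (0,1) -> (3,2): empty -> OK
  offset (1,0) -> (4,1): empty -> OK
  offset (1,1) -> (4,2): occupied ('#') -> FAIL
All cells valid: no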